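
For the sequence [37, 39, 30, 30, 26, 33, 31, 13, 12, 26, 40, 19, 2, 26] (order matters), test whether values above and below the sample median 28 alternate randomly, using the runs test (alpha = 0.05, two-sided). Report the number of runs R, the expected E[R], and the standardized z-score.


Step 1: Compute median = 28; label A = above, B = below.
Labels in order: AAAABAABBBABBB  (n_A = 7, n_B = 7)
Step 2: Count runs R = 6.
Step 3: Under H0 (random ordering), E[R] = 2*n_A*n_B/(n_A+n_B) + 1 = 2*7*7/14 + 1 = 8.0000.
        Var[R] = 2*n_A*n_B*(2*n_A*n_B - n_A - n_B) / ((n_A+n_B)^2 * (n_A+n_B-1)) = 8232/2548 = 3.2308.
        SD[R] = 1.7974.
Step 4: Continuity-corrected z = (R + 0.5 - E[R]) / SD[R] = (6 + 0.5 - 8.0000) / 1.7974 = -0.8345.
Step 5: Two-sided p-value via normal approximation = 2*(1 - Phi(|z|)) = 0.403986.
Step 6: alpha = 0.05. fail to reject H0.

R = 6, z = -0.8345, p = 0.403986, fail to reject H0.


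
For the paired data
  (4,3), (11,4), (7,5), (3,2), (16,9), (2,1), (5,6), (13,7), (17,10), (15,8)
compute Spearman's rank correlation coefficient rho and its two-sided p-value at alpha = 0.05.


Step 1: Rank x and y separately (midranks; no ties here).
rank(x): 4->3, 11->6, 7->5, 3->2, 16->9, 2->1, 5->4, 13->7, 17->10, 15->8
rank(y): 3->3, 4->4, 5->5, 2->2, 9->9, 1->1, 6->6, 7->7, 10->10, 8->8
Step 2: d_i = R_x(i) - R_y(i); compute d_i^2.
  (3-3)^2=0, (6-4)^2=4, (5-5)^2=0, (2-2)^2=0, (9-9)^2=0, (1-1)^2=0, (4-6)^2=4, (7-7)^2=0, (10-10)^2=0, (8-8)^2=0
sum(d^2) = 8.
Step 3: rho = 1 - 6*8 / (10*(10^2 - 1)) = 1 - 48/990 = 0.951515.
Step 4: Under H0, t = rho * sqrt((n-2)/(1-rho^2)) = 8.7493 ~ t(8).
Step 5: Two-sided p-value from the t-distribution with 8 df = 0.000023.
Step 6: alpha = 0.05. reject H0.

rho = 0.9515, p = 0.000023, reject H0 at alpha = 0.05.


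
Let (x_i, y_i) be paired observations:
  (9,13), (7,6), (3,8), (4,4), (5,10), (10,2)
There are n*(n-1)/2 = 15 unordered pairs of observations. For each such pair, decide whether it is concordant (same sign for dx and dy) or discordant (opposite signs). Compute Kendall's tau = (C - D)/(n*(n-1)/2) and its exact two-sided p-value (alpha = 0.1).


Step 1: Enumerate the 15 unordered pairs (i,j) with i<j and classify each by sign(x_j-x_i) * sign(y_j-y_i).
  (1,2):dx=-2,dy=-7->C; (1,3):dx=-6,dy=-5->C; (1,4):dx=-5,dy=-9->C; (1,5):dx=-4,dy=-3->C
  (1,6):dx=+1,dy=-11->D; (2,3):dx=-4,dy=+2->D; (2,4):dx=-3,dy=-2->C; (2,5):dx=-2,dy=+4->D
  (2,6):dx=+3,dy=-4->D; (3,4):dx=+1,dy=-4->D; (3,5):dx=+2,dy=+2->C; (3,6):dx=+7,dy=-6->D
  (4,5):dx=+1,dy=+6->C; (4,6):dx=+6,dy=-2->D; (5,6):dx=+5,dy=-8->D
Step 2: C = 7, D = 8, total pairs = 15.
Step 3: tau = (C - D)/(n(n-1)/2) = (7 - 8)/15 = -0.066667.
Step 4: Exact two-sided p-value (enumerate n! = 720 permutations of y under H0): p = 1.000000.
Step 5: alpha = 0.1. fail to reject H0.

tau_b = -0.0667 (C=7, D=8), p = 1.000000, fail to reject H0.


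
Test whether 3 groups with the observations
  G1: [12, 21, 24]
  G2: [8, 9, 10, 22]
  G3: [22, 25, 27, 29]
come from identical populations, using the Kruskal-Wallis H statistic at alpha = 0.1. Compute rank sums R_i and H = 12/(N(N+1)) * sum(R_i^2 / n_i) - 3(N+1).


Step 1: Combine all N = 11 observations and assign midranks.
sorted (value, group, rank): (8,G2,1), (9,G2,2), (10,G2,3), (12,G1,4), (21,G1,5), (22,G2,6.5), (22,G3,6.5), (24,G1,8), (25,G3,9), (27,G3,10), (29,G3,11)
Step 2: Sum ranks within each group.
R_1 = 17 (n_1 = 3)
R_2 = 12.5 (n_2 = 4)
R_3 = 36.5 (n_3 = 4)
Step 3: H = 12/(N(N+1)) * sum(R_i^2/n_i) - 3(N+1)
     = 12/(11*12) * (17^2/3 + 12.5^2/4 + 36.5^2/4) - 3*12
     = 0.090909 * 468.458 - 36
     = 6.587121.
Step 4: Ties present; correction factor C = 1 - 6/(11^3 - 11) = 0.995455. Corrected H = 6.587121 / 0.995455 = 6.617199.
Step 5: Under H0, H ~ chi^2(2); p-value = 0.036567.
Step 6: alpha = 0.1. reject H0.

H = 6.6172, df = 2, p = 0.036567, reject H0.


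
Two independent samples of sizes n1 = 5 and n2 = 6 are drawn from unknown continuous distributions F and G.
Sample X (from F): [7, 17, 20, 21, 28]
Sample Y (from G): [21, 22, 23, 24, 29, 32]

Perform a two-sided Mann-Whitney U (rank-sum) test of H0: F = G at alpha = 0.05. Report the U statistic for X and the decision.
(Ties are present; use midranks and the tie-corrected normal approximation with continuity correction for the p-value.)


Step 1: Combine and sort all 11 observations; assign midranks.
sorted (value, group): (7,X), (17,X), (20,X), (21,X), (21,Y), (22,Y), (23,Y), (24,Y), (28,X), (29,Y), (32,Y)
ranks: 7->1, 17->2, 20->3, 21->4.5, 21->4.5, 22->6, 23->7, 24->8, 28->9, 29->10, 32->11
Step 2: Rank sum for X: R1 = 1 + 2 + 3 + 4.5 + 9 = 19.5.
Step 3: U_X = R1 - n1(n1+1)/2 = 19.5 - 5*6/2 = 19.5 - 15 = 4.5.
       U_Y = n1*n2 - U_X = 30 - 4.5 = 25.5.
Step 4: Ties are present, so use the tie-corrected normal approximation (with continuity correction) for the p-value.
Step 5: p-value = 0.067264; compare to alpha = 0.05. fail to reject H0.

U_X = 4.5, p = 0.067264, fail to reject H0 at alpha = 0.05.


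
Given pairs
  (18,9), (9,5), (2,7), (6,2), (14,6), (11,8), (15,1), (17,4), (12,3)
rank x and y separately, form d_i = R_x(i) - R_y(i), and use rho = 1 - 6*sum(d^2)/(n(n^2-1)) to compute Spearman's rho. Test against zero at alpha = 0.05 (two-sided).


Step 1: Rank x and y separately (midranks; no ties here).
rank(x): 18->9, 9->3, 2->1, 6->2, 14->6, 11->4, 15->7, 17->8, 12->5
rank(y): 9->9, 5->5, 7->7, 2->2, 6->6, 8->8, 1->1, 4->4, 3->3
Step 2: d_i = R_x(i) - R_y(i); compute d_i^2.
  (9-9)^2=0, (3-5)^2=4, (1-7)^2=36, (2-2)^2=0, (6-6)^2=0, (4-8)^2=16, (7-1)^2=36, (8-4)^2=16, (5-3)^2=4
sum(d^2) = 112.
Step 3: rho = 1 - 6*112 / (9*(9^2 - 1)) = 1 - 672/720 = 0.066667.
Step 4: Under H0, t = rho * sqrt((n-2)/(1-rho^2)) = 0.1768 ~ t(7).
Step 5: Two-sided p-value from the t-distribution with 7 df = 0.864690.
Step 6: alpha = 0.05. fail to reject H0.

rho = 0.0667, p = 0.864690, fail to reject H0 at alpha = 0.05.


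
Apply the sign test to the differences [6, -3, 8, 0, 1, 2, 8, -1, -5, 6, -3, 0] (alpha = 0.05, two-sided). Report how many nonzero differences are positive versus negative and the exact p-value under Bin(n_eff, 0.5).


Step 1: Discard zero differences. Original n = 12; n_eff = number of nonzero differences = 10.
Nonzero differences (with sign): +6, -3, +8, +1, +2, +8, -1, -5, +6, -3
Step 2: Count signs: positive = 6, negative = 4.
Step 3: Under H0: P(positive) = 0.5, so the number of positives S ~ Bin(10, 0.5).
Step 4: Two-sided exact p-value = sum of Bin(10,0.5) probabilities at or below the observed probability = 0.753906.
Step 5: alpha = 0.05. fail to reject H0.

n_eff = 10, pos = 6, neg = 4, p = 0.753906, fail to reject H0.


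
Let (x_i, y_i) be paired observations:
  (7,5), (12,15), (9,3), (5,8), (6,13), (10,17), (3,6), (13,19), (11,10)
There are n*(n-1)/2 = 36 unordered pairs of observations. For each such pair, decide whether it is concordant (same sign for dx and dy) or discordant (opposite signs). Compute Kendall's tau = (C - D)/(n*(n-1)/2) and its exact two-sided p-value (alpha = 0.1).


Step 1: Enumerate the 36 unordered pairs (i,j) with i<j and classify each by sign(x_j-x_i) * sign(y_j-y_i).
  (1,2):dx=+5,dy=+10->C; (1,3):dx=+2,dy=-2->D; (1,4):dx=-2,dy=+3->D; (1,5):dx=-1,dy=+8->D
  (1,6):dx=+3,dy=+12->C; (1,7):dx=-4,dy=+1->D; (1,8):dx=+6,dy=+14->C; (1,9):dx=+4,dy=+5->C
  (2,3):dx=-3,dy=-12->C; (2,4):dx=-7,dy=-7->C; (2,5):dx=-6,dy=-2->C; (2,6):dx=-2,dy=+2->D
  (2,7):dx=-9,dy=-9->C; (2,8):dx=+1,dy=+4->C; (2,9):dx=-1,dy=-5->C; (3,4):dx=-4,dy=+5->D
  (3,5):dx=-3,dy=+10->D; (3,6):dx=+1,dy=+14->C; (3,7):dx=-6,dy=+3->D; (3,8):dx=+4,dy=+16->C
  (3,9):dx=+2,dy=+7->C; (4,5):dx=+1,dy=+5->C; (4,6):dx=+5,dy=+9->C; (4,7):dx=-2,dy=-2->C
  (4,8):dx=+8,dy=+11->C; (4,9):dx=+6,dy=+2->C; (5,6):dx=+4,dy=+4->C; (5,7):dx=-3,dy=-7->C
  (5,8):dx=+7,dy=+6->C; (5,9):dx=+5,dy=-3->D; (6,7):dx=-7,dy=-11->C; (6,8):dx=+3,dy=+2->C
  (6,9):dx=+1,dy=-7->D; (7,8):dx=+10,dy=+13->C; (7,9):dx=+8,dy=+4->C; (8,9):dx=-2,dy=-9->C
Step 2: C = 26, D = 10, total pairs = 36.
Step 3: tau = (C - D)/(n(n-1)/2) = (26 - 10)/36 = 0.444444.
Step 4: Exact two-sided p-value (enumerate n! = 362880 permutations of y under H0): p = 0.119439.
Step 5: alpha = 0.1. fail to reject H0.

tau_b = 0.4444 (C=26, D=10), p = 0.119439, fail to reject H0.


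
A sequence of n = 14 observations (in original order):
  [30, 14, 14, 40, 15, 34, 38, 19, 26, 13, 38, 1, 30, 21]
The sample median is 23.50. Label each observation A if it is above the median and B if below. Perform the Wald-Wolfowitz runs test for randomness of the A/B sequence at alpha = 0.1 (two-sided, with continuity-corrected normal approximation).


Step 1: Compute median = 23.50; label A = above, B = below.
Labels in order: ABBABAABABABAB  (n_A = 7, n_B = 7)
Step 2: Count runs R = 12.
Step 3: Under H0 (random ordering), E[R] = 2*n_A*n_B/(n_A+n_B) + 1 = 2*7*7/14 + 1 = 8.0000.
        Var[R] = 2*n_A*n_B*(2*n_A*n_B - n_A - n_B) / ((n_A+n_B)^2 * (n_A+n_B-1)) = 8232/2548 = 3.2308.
        SD[R] = 1.7974.
Step 4: Continuity-corrected z = (R - 0.5 - E[R]) / SD[R] = (12 - 0.5 - 8.0000) / 1.7974 = 1.9472.
Step 5: Two-sided p-value via normal approximation = 2*(1 - Phi(|z|)) = 0.051508.
Step 6: alpha = 0.1. reject H0.

R = 12, z = 1.9472, p = 0.051508, reject H0.


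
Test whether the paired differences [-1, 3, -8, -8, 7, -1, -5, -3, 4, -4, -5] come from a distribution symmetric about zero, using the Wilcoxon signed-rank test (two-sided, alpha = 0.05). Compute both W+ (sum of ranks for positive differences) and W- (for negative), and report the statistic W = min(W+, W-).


Step 1: Drop any zero differences (none here) and take |d_i|.
|d| = [1, 3, 8, 8, 7, 1, 5, 3, 4, 4, 5]
Step 2: Midrank |d_i| (ties get averaged ranks).
ranks: |1|->1.5, |3|->3.5, |8|->10.5, |8|->10.5, |7|->9, |1|->1.5, |5|->7.5, |3|->3.5, |4|->5.5, |4|->5.5, |5|->7.5
Step 3: Attach original signs; sum ranks with positive sign and with negative sign.
W+ = 3.5 + 9 + 5.5 = 18
W- = 1.5 + 10.5 + 10.5 + 1.5 + 7.5 + 3.5 + 5.5 + 7.5 = 48
(Check: W+ + W- = 66 should equal n(n+1)/2 = 66.)
Step 4: Test statistic W = min(W+, W-) = 18.
Step 5: Ties in |d|, so use the tie-corrected normal approximation.
        E[W] = n(n+1)/4 = 11*12/4 = 33.
        Tie groups: |d|=1 (t=2), |d|=3 (t=2), |d|=4 (t=2), |d|=5 (t=2), |d|=8 (t=2); sum(t^3 - t) = 30.
        Var[W] = n(n+1)(2n+1)/24 - sum(t^3-t)/48 = 3036/24 - 30/48 = 125.875.
        z = (W - E[W]) / sqrt(Var[W]) = (18 - 33) / 11.2194 = -1.3370.
        Two-sided p = 2*Phi(z) = 0.181233.
Step 6: alpha = 0.05. fail to reject H0.

W+ = 18, W- = 48, W = min = 18, p = 0.181233, fail to reject H0.


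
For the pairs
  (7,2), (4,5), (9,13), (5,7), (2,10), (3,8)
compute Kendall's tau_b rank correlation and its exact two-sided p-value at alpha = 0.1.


Step 1: Enumerate the 15 unordered pairs (i,j) with i<j and classify each by sign(x_j-x_i) * sign(y_j-y_i).
  (1,2):dx=-3,dy=+3->D; (1,3):dx=+2,dy=+11->C; (1,4):dx=-2,dy=+5->D; (1,5):dx=-5,dy=+8->D
  (1,6):dx=-4,dy=+6->D; (2,3):dx=+5,dy=+8->C; (2,4):dx=+1,dy=+2->C; (2,5):dx=-2,dy=+5->D
  (2,6):dx=-1,dy=+3->D; (3,4):dx=-4,dy=-6->C; (3,5):dx=-7,dy=-3->C; (3,6):dx=-6,dy=-5->C
  (4,5):dx=-3,dy=+3->D; (4,6):dx=-2,dy=+1->D; (5,6):dx=+1,dy=-2->D
Step 2: C = 6, D = 9, total pairs = 15.
Step 3: tau = (C - D)/(n(n-1)/2) = (6 - 9)/15 = -0.200000.
Step 4: Exact two-sided p-value (enumerate n! = 720 permutations of y under H0): p = 0.719444.
Step 5: alpha = 0.1. fail to reject H0.

tau_b = -0.2000 (C=6, D=9), p = 0.719444, fail to reject H0.


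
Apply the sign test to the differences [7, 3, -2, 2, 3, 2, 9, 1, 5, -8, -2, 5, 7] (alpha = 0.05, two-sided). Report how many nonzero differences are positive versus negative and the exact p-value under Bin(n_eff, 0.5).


Step 1: Discard zero differences. Original n = 13; n_eff = number of nonzero differences = 13.
Nonzero differences (with sign): +7, +3, -2, +2, +3, +2, +9, +1, +5, -8, -2, +5, +7
Step 2: Count signs: positive = 10, negative = 3.
Step 3: Under H0: P(positive) = 0.5, so the number of positives S ~ Bin(13, 0.5).
Step 4: Two-sided exact p-value = sum of Bin(13,0.5) probabilities at or below the observed probability = 0.092285.
Step 5: alpha = 0.05. fail to reject H0.

n_eff = 13, pos = 10, neg = 3, p = 0.092285, fail to reject H0.


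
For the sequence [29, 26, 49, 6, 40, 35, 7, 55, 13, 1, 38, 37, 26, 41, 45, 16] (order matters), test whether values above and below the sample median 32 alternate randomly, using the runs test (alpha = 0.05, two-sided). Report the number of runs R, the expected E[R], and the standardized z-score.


Step 1: Compute median = 32; label A = above, B = below.
Labels in order: BBABAABABBAABAAB  (n_A = 8, n_B = 8)
Step 2: Count runs R = 11.
Step 3: Under H0 (random ordering), E[R] = 2*n_A*n_B/(n_A+n_B) + 1 = 2*8*8/16 + 1 = 9.0000.
        Var[R] = 2*n_A*n_B*(2*n_A*n_B - n_A - n_B) / ((n_A+n_B)^2 * (n_A+n_B-1)) = 14336/3840 = 3.7333.
        SD[R] = 1.9322.
Step 4: Continuity-corrected z = (R - 0.5 - E[R]) / SD[R] = (11 - 0.5 - 9.0000) / 1.9322 = 0.7763.
Step 5: Two-sided p-value via normal approximation = 2*(1 - Phi(|z|)) = 0.437558.
Step 6: alpha = 0.05. fail to reject H0.

R = 11, z = 0.7763, p = 0.437558, fail to reject H0.


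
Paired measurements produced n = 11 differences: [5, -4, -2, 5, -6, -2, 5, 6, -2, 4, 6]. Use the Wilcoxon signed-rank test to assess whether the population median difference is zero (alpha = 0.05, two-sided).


Step 1: Drop any zero differences (none here) and take |d_i|.
|d| = [5, 4, 2, 5, 6, 2, 5, 6, 2, 4, 6]
Step 2: Midrank |d_i| (ties get averaged ranks).
ranks: |5|->7, |4|->4.5, |2|->2, |5|->7, |6|->10, |2|->2, |5|->7, |6|->10, |2|->2, |4|->4.5, |6|->10
Step 3: Attach original signs; sum ranks with positive sign and with negative sign.
W+ = 7 + 7 + 7 + 10 + 4.5 + 10 = 45.5
W- = 4.5 + 2 + 10 + 2 + 2 = 20.5
(Check: W+ + W- = 66 should equal n(n+1)/2 = 66.)
Step 4: Test statistic W = min(W+, W-) = 20.5.
Step 5: Ties in |d|, so use the tie-corrected normal approximation.
        E[W] = n(n+1)/4 = 11*12/4 = 33.
        Tie groups: |d|=2 (t=3), |d|=4 (t=2), |d|=5 (t=3), |d|=6 (t=3); sum(t^3 - t) = 78.
        Var[W] = n(n+1)(2n+1)/24 - sum(t^3-t)/48 = 3036/24 - 78/48 = 124.875.
        z = (W - E[W]) / sqrt(Var[W]) = (20.5 - 33) / 11.1747 = -1.1186.
        Two-sided p = 2*Phi(z) = 0.263314.
Step 6: alpha = 0.05. fail to reject H0.

W+ = 45.5, W- = 20.5, W = min = 20.5, p = 0.263314, fail to reject H0.


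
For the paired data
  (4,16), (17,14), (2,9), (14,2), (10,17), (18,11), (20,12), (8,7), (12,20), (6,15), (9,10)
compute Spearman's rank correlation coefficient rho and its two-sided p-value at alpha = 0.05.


Step 1: Rank x and y separately (midranks; no ties here).
rank(x): 4->2, 17->9, 2->1, 14->8, 10->6, 18->10, 20->11, 8->4, 12->7, 6->3, 9->5
rank(y): 16->9, 14->7, 9->3, 2->1, 17->10, 11->5, 12->6, 7->2, 20->11, 15->8, 10->4
Step 2: d_i = R_x(i) - R_y(i); compute d_i^2.
  (2-9)^2=49, (9-7)^2=4, (1-3)^2=4, (8-1)^2=49, (6-10)^2=16, (10-5)^2=25, (11-6)^2=25, (4-2)^2=4, (7-11)^2=16, (3-8)^2=25, (5-4)^2=1
sum(d^2) = 218.
Step 3: rho = 1 - 6*218 / (11*(11^2 - 1)) = 1 - 1308/1320 = 0.009091.
Step 4: Under H0, t = rho * sqrt((n-2)/(1-rho^2)) = 0.0273 ~ t(9).
Step 5: Two-sided p-value from the t-distribution with 9 df = 0.978837.
Step 6: alpha = 0.05. fail to reject H0.

rho = 0.0091, p = 0.978837, fail to reject H0 at alpha = 0.05.


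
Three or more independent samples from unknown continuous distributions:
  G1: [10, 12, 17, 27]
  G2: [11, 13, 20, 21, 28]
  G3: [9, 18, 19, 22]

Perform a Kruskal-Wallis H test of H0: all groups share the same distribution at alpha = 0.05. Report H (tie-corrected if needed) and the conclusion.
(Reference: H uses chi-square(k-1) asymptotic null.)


Step 1: Combine all N = 13 observations and assign midranks.
sorted (value, group, rank): (9,G3,1), (10,G1,2), (11,G2,3), (12,G1,4), (13,G2,5), (17,G1,6), (18,G3,7), (19,G3,8), (20,G2,9), (21,G2,10), (22,G3,11), (27,G1,12), (28,G2,13)
Step 2: Sum ranks within each group.
R_1 = 24 (n_1 = 4)
R_2 = 40 (n_2 = 5)
R_3 = 27 (n_3 = 4)
Step 3: H = 12/(N(N+1)) * sum(R_i^2/n_i) - 3(N+1)
     = 12/(13*14) * (24^2/4 + 40^2/5 + 27^2/4) - 3*14
     = 0.065934 * 646.25 - 42
     = 0.609890.
Step 4: No ties, so H is used without correction.
Step 5: Under H0, H ~ chi^2(2); p-value = 0.737164.
Step 6: alpha = 0.05. fail to reject H0.

H = 0.6099, df = 2, p = 0.737164, fail to reject H0.


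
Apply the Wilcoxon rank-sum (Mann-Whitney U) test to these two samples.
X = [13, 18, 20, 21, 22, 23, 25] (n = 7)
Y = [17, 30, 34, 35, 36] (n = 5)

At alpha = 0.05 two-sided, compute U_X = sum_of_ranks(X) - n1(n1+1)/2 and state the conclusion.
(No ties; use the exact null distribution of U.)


Step 1: Combine and sort all 12 observations; assign midranks.
sorted (value, group): (13,X), (17,Y), (18,X), (20,X), (21,X), (22,X), (23,X), (25,X), (30,Y), (34,Y), (35,Y), (36,Y)
ranks: 13->1, 17->2, 18->3, 20->4, 21->5, 22->6, 23->7, 25->8, 30->9, 34->10, 35->11, 36->12
Step 2: Rank sum for X: R1 = 1 + 3 + 4 + 5 + 6 + 7 + 8 = 34.
Step 3: U_X = R1 - n1(n1+1)/2 = 34 - 7*8/2 = 34 - 28 = 6.
       U_Y = n1*n2 - U_X = 35 - 6 = 29.
Step 4: No ties, so the exact null distribution of U (based on enumerating the C(12,7) = 792 equally likely rank assignments) gives the two-sided p-value.
Step 5: p-value = 0.073232; compare to alpha = 0.05. fail to reject H0.

U_X = 6, p = 0.073232, fail to reject H0 at alpha = 0.05.


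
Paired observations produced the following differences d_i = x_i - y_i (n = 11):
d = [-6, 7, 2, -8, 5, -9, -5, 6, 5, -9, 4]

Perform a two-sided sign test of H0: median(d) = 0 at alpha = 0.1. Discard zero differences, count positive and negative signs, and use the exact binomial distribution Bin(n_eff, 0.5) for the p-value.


Step 1: Discard zero differences. Original n = 11; n_eff = number of nonzero differences = 11.
Nonzero differences (with sign): -6, +7, +2, -8, +5, -9, -5, +6, +5, -9, +4
Step 2: Count signs: positive = 6, negative = 5.
Step 3: Under H0: P(positive) = 0.5, so the number of positives S ~ Bin(11, 0.5).
Step 4: Two-sided exact p-value = sum of Bin(11,0.5) probabilities at or below the observed probability = 1.000000.
Step 5: alpha = 0.1. fail to reject H0.

n_eff = 11, pos = 6, neg = 5, p = 1.000000, fail to reject H0.


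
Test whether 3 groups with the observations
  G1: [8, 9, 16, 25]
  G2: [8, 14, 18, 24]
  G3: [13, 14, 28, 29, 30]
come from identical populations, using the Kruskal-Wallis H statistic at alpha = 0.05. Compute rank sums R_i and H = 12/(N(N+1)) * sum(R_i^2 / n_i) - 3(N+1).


Step 1: Combine all N = 13 observations and assign midranks.
sorted (value, group, rank): (8,G1,1.5), (8,G2,1.5), (9,G1,3), (13,G3,4), (14,G2,5.5), (14,G3,5.5), (16,G1,7), (18,G2,8), (24,G2,9), (25,G1,10), (28,G3,11), (29,G3,12), (30,G3,13)
Step 2: Sum ranks within each group.
R_1 = 21.5 (n_1 = 4)
R_2 = 24 (n_2 = 4)
R_3 = 45.5 (n_3 = 5)
Step 3: H = 12/(N(N+1)) * sum(R_i^2/n_i) - 3(N+1)
     = 12/(13*14) * (21.5^2/4 + 24^2/4 + 45.5^2/5) - 3*14
     = 0.065934 * 673.612 - 42
     = 2.414011.
Step 4: Ties present; correction factor C = 1 - 12/(13^3 - 13) = 0.994505. Corrected H = 2.414011 / 0.994505 = 2.427348.
Step 5: Under H0, H ~ chi^2(2); p-value = 0.297104.
Step 6: alpha = 0.05. fail to reject H0.

H = 2.4273, df = 2, p = 0.297104, fail to reject H0.


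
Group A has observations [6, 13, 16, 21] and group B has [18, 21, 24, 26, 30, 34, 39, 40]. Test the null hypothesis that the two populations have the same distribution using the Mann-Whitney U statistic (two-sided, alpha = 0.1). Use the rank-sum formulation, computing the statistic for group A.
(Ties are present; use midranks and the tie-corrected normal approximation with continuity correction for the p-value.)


Step 1: Combine and sort all 12 observations; assign midranks.
sorted (value, group): (6,X), (13,X), (16,X), (18,Y), (21,X), (21,Y), (24,Y), (26,Y), (30,Y), (34,Y), (39,Y), (40,Y)
ranks: 6->1, 13->2, 16->3, 18->4, 21->5.5, 21->5.5, 24->7, 26->8, 30->9, 34->10, 39->11, 40->12
Step 2: Rank sum for X: R1 = 1 + 2 + 3 + 5.5 = 11.5.
Step 3: U_X = R1 - n1(n1+1)/2 = 11.5 - 4*5/2 = 11.5 - 10 = 1.5.
       U_Y = n1*n2 - U_X = 32 - 1.5 = 30.5.
Step 4: Ties are present, so use the tie-corrected normal approximation (with continuity correction) for the p-value.
Step 5: p-value = 0.017221; compare to alpha = 0.1. reject H0.

U_X = 1.5, p = 0.017221, reject H0 at alpha = 0.1.


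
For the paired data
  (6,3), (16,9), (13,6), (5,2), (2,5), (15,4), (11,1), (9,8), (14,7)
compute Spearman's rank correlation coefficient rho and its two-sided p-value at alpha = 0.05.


Step 1: Rank x and y separately (midranks; no ties here).
rank(x): 6->3, 16->9, 13->6, 5->2, 2->1, 15->8, 11->5, 9->4, 14->7
rank(y): 3->3, 9->9, 6->6, 2->2, 5->5, 4->4, 1->1, 8->8, 7->7
Step 2: d_i = R_x(i) - R_y(i); compute d_i^2.
  (3-3)^2=0, (9-9)^2=0, (6-6)^2=0, (2-2)^2=0, (1-5)^2=16, (8-4)^2=16, (5-1)^2=16, (4-8)^2=16, (7-7)^2=0
sum(d^2) = 64.
Step 3: rho = 1 - 6*64 / (9*(9^2 - 1)) = 1 - 384/720 = 0.466667.
Step 4: Under H0, t = rho * sqrt((n-2)/(1-rho^2)) = 1.3960 ~ t(7).
Step 5: Two-sided p-value from the t-distribution with 7 df = 0.205386.
Step 6: alpha = 0.05. fail to reject H0.

rho = 0.4667, p = 0.205386, fail to reject H0 at alpha = 0.05.


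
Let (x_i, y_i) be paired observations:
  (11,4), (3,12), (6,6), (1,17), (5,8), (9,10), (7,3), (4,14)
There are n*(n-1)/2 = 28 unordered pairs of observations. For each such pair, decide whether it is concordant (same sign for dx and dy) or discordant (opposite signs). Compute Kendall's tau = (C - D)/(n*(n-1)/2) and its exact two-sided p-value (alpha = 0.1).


Step 1: Enumerate the 28 unordered pairs (i,j) with i<j and classify each by sign(x_j-x_i) * sign(y_j-y_i).
  (1,2):dx=-8,dy=+8->D; (1,3):dx=-5,dy=+2->D; (1,4):dx=-10,dy=+13->D; (1,5):dx=-6,dy=+4->D
  (1,6):dx=-2,dy=+6->D; (1,7):dx=-4,dy=-1->C; (1,8):dx=-7,dy=+10->D; (2,3):dx=+3,dy=-6->D
  (2,4):dx=-2,dy=+5->D; (2,5):dx=+2,dy=-4->D; (2,6):dx=+6,dy=-2->D; (2,7):dx=+4,dy=-9->D
  (2,8):dx=+1,dy=+2->C; (3,4):dx=-5,dy=+11->D; (3,5):dx=-1,dy=+2->D; (3,6):dx=+3,dy=+4->C
  (3,7):dx=+1,dy=-3->D; (3,8):dx=-2,dy=+8->D; (4,5):dx=+4,dy=-9->D; (4,6):dx=+8,dy=-7->D
  (4,7):dx=+6,dy=-14->D; (4,8):dx=+3,dy=-3->D; (5,6):dx=+4,dy=+2->C; (5,7):dx=+2,dy=-5->D
  (5,8):dx=-1,dy=+6->D; (6,7):dx=-2,dy=-7->C; (6,8):dx=-5,dy=+4->D; (7,8):dx=-3,dy=+11->D
Step 2: C = 5, D = 23, total pairs = 28.
Step 3: tau = (C - D)/(n(n-1)/2) = (5 - 23)/28 = -0.642857.
Step 4: Exact two-sided p-value (enumerate n! = 40320 permutations of y under H0): p = 0.031151.
Step 5: alpha = 0.1. reject H0.

tau_b = -0.6429 (C=5, D=23), p = 0.031151, reject H0.


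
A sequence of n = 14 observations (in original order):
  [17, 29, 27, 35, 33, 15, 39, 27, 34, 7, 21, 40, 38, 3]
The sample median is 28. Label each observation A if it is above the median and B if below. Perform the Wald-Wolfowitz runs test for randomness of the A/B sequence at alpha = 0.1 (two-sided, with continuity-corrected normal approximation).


Step 1: Compute median = 28; label A = above, B = below.
Labels in order: BABAABABABBAAB  (n_A = 7, n_B = 7)
Step 2: Count runs R = 11.
Step 3: Under H0 (random ordering), E[R] = 2*n_A*n_B/(n_A+n_B) + 1 = 2*7*7/14 + 1 = 8.0000.
        Var[R] = 2*n_A*n_B*(2*n_A*n_B - n_A - n_B) / ((n_A+n_B)^2 * (n_A+n_B-1)) = 8232/2548 = 3.2308.
        SD[R] = 1.7974.
Step 4: Continuity-corrected z = (R - 0.5 - E[R]) / SD[R] = (11 - 0.5 - 8.0000) / 1.7974 = 1.3909.
Step 5: Two-sided p-value via normal approximation = 2*(1 - Phi(|z|)) = 0.164264.
Step 6: alpha = 0.1. fail to reject H0.

R = 11, z = 1.3909, p = 0.164264, fail to reject H0.


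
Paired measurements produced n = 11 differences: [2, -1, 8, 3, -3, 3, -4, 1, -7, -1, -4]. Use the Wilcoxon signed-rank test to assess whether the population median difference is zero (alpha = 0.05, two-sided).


Step 1: Drop any zero differences (none here) and take |d_i|.
|d| = [2, 1, 8, 3, 3, 3, 4, 1, 7, 1, 4]
Step 2: Midrank |d_i| (ties get averaged ranks).
ranks: |2|->4, |1|->2, |8|->11, |3|->6, |3|->6, |3|->6, |4|->8.5, |1|->2, |7|->10, |1|->2, |4|->8.5
Step 3: Attach original signs; sum ranks with positive sign and with negative sign.
W+ = 4 + 11 + 6 + 6 + 2 = 29
W- = 2 + 6 + 8.5 + 10 + 2 + 8.5 = 37
(Check: W+ + W- = 66 should equal n(n+1)/2 = 66.)
Step 4: Test statistic W = min(W+, W-) = 29.
Step 5: Ties in |d|, so use the tie-corrected normal approximation.
        E[W] = n(n+1)/4 = 11*12/4 = 33.
        Tie groups: |d|=1 (t=3), |d|=3 (t=3), |d|=4 (t=2); sum(t^3 - t) = 54.
        Var[W] = n(n+1)(2n+1)/24 - sum(t^3-t)/48 = 3036/24 - 54/48 = 125.375.
        z = (W - E[W]) / sqrt(Var[W]) = (29 - 33) / 11.1971 = -0.3572.
        Two-sided p = 2*Phi(z) = 0.720916.
Step 6: alpha = 0.05. fail to reject H0.

W+ = 29, W- = 37, W = min = 29, p = 0.720916, fail to reject H0.


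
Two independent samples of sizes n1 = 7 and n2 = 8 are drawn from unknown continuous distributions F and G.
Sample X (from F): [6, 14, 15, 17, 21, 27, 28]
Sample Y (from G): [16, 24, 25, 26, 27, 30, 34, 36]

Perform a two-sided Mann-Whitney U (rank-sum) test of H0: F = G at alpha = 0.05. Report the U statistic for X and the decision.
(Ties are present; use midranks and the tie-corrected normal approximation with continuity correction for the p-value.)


Step 1: Combine and sort all 15 observations; assign midranks.
sorted (value, group): (6,X), (14,X), (15,X), (16,Y), (17,X), (21,X), (24,Y), (25,Y), (26,Y), (27,X), (27,Y), (28,X), (30,Y), (34,Y), (36,Y)
ranks: 6->1, 14->2, 15->3, 16->4, 17->5, 21->6, 24->7, 25->8, 26->9, 27->10.5, 27->10.5, 28->12, 30->13, 34->14, 36->15
Step 2: Rank sum for X: R1 = 1 + 2 + 3 + 5 + 6 + 10.5 + 12 = 39.5.
Step 3: U_X = R1 - n1(n1+1)/2 = 39.5 - 7*8/2 = 39.5 - 28 = 11.5.
       U_Y = n1*n2 - U_X = 56 - 11.5 = 44.5.
Step 4: Ties are present, so use the tie-corrected normal approximation (with continuity correction) for the p-value.
Step 5: p-value = 0.063840; compare to alpha = 0.05. fail to reject H0.

U_X = 11.5, p = 0.063840, fail to reject H0 at alpha = 0.05.


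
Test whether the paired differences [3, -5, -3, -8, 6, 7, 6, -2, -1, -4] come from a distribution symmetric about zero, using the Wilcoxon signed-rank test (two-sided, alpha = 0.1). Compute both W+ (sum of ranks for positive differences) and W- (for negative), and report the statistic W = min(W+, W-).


Step 1: Drop any zero differences (none here) and take |d_i|.
|d| = [3, 5, 3, 8, 6, 7, 6, 2, 1, 4]
Step 2: Midrank |d_i| (ties get averaged ranks).
ranks: |3|->3.5, |5|->6, |3|->3.5, |8|->10, |6|->7.5, |7|->9, |6|->7.5, |2|->2, |1|->1, |4|->5
Step 3: Attach original signs; sum ranks with positive sign and with negative sign.
W+ = 3.5 + 7.5 + 9 + 7.5 = 27.5
W- = 6 + 3.5 + 10 + 2 + 1 + 5 = 27.5
(Check: W+ + W- = 55 should equal n(n+1)/2 = 55.)
Step 4: Test statistic W = min(W+, W-) = 27.5.
Step 5: Ties in |d|, so use the tie-corrected normal approximation.
        E[W] = n(n+1)/4 = 10*11/4 = 27.5.
        Tie groups: |d|=3 (t=2), |d|=6 (t=2); sum(t^3 - t) = 12.
        Var[W] = n(n+1)(2n+1)/24 - sum(t^3-t)/48 = 2310/24 - 12/48 = 96.
        z = (W - E[W]) / sqrt(Var[W]) = (27.5 - 27.5) / 9.7980 = 0.0000.
        Two-sided p = 2*Phi(z) = 1.000000.
Step 6: alpha = 0.1. fail to reject H0.

W+ = 27.5, W- = 27.5, W = min = 27.5, p = 1.000000, fail to reject H0.


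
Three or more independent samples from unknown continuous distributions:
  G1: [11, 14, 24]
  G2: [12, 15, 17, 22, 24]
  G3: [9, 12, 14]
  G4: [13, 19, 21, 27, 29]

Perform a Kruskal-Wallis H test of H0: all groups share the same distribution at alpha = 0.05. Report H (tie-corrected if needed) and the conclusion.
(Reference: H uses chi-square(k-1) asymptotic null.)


Step 1: Combine all N = 16 observations and assign midranks.
sorted (value, group, rank): (9,G3,1), (11,G1,2), (12,G2,3.5), (12,G3,3.5), (13,G4,5), (14,G1,6.5), (14,G3,6.5), (15,G2,8), (17,G2,9), (19,G4,10), (21,G4,11), (22,G2,12), (24,G1,13.5), (24,G2,13.5), (27,G4,15), (29,G4,16)
Step 2: Sum ranks within each group.
R_1 = 22 (n_1 = 3)
R_2 = 46 (n_2 = 5)
R_3 = 11 (n_3 = 3)
R_4 = 57 (n_4 = 5)
Step 3: H = 12/(N(N+1)) * sum(R_i^2/n_i) - 3(N+1)
     = 12/(16*17) * (22^2/3 + 46^2/5 + 11^2/3 + 57^2/5) - 3*17
     = 0.044118 * 1274.67 - 51
     = 5.235294.
Step 4: Ties present; correction factor C = 1 - 18/(16^3 - 16) = 0.995588. Corrected H = 5.235294 / 0.995588 = 5.258493.
Step 5: Under H0, H ~ chi^2(3); p-value = 0.153818.
Step 6: alpha = 0.05. fail to reject H0.

H = 5.2585, df = 3, p = 0.153818, fail to reject H0.


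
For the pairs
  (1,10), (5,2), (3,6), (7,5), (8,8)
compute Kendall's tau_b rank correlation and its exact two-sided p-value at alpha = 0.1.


Step 1: Enumerate the 10 unordered pairs (i,j) with i<j and classify each by sign(x_j-x_i) * sign(y_j-y_i).
  (1,2):dx=+4,dy=-8->D; (1,3):dx=+2,dy=-4->D; (1,4):dx=+6,dy=-5->D; (1,5):dx=+7,dy=-2->D
  (2,3):dx=-2,dy=+4->D; (2,4):dx=+2,dy=+3->C; (2,5):dx=+3,dy=+6->C; (3,4):dx=+4,dy=-1->D
  (3,5):dx=+5,dy=+2->C; (4,5):dx=+1,dy=+3->C
Step 2: C = 4, D = 6, total pairs = 10.
Step 3: tau = (C - D)/(n(n-1)/2) = (4 - 6)/10 = -0.200000.
Step 4: Exact two-sided p-value (enumerate n! = 120 permutations of y under H0): p = 0.816667.
Step 5: alpha = 0.1. fail to reject H0.

tau_b = -0.2000 (C=4, D=6), p = 0.816667, fail to reject H0.


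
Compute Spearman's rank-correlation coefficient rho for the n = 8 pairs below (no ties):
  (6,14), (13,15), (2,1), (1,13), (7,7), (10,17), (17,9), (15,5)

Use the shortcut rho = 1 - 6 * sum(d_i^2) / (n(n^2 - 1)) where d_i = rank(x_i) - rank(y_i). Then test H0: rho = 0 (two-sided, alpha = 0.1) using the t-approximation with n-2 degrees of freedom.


Step 1: Rank x and y separately (midranks; no ties here).
rank(x): 6->3, 13->6, 2->2, 1->1, 7->4, 10->5, 17->8, 15->7
rank(y): 14->6, 15->7, 1->1, 13->5, 7->3, 17->8, 9->4, 5->2
Step 2: d_i = R_x(i) - R_y(i); compute d_i^2.
  (3-6)^2=9, (6-7)^2=1, (2-1)^2=1, (1-5)^2=16, (4-3)^2=1, (5-8)^2=9, (8-4)^2=16, (7-2)^2=25
sum(d^2) = 78.
Step 3: rho = 1 - 6*78 / (8*(8^2 - 1)) = 1 - 468/504 = 0.071429.
Step 4: Under H0, t = rho * sqrt((n-2)/(1-rho^2)) = 0.1754 ~ t(6).
Step 5: Two-sided p-value from the t-distribution with 6 df = 0.866526.
Step 6: alpha = 0.1. fail to reject H0.

rho = 0.0714, p = 0.866526, fail to reject H0 at alpha = 0.1.


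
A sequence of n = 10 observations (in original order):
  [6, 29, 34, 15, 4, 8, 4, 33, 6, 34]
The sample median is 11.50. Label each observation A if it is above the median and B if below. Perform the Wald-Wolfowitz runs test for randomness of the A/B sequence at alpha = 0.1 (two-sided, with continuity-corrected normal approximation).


Step 1: Compute median = 11.50; label A = above, B = below.
Labels in order: BAAABBBABA  (n_A = 5, n_B = 5)
Step 2: Count runs R = 6.
Step 3: Under H0 (random ordering), E[R] = 2*n_A*n_B/(n_A+n_B) + 1 = 2*5*5/10 + 1 = 6.0000.
        Var[R] = 2*n_A*n_B*(2*n_A*n_B - n_A - n_B) / ((n_A+n_B)^2 * (n_A+n_B-1)) = 2000/900 = 2.2222.
        SD[R] = 1.4907.
Step 4: R = E[R], so z = 0 with no continuity correction.
Step 5: Two-sided p-value via normal approximation = 2*(1 - Phi(|z|)) = 1.000000.
Step 6: alpha = 0.1. fail to reject H0.

R = 6, z = 0.0000, p = 1.000000, fail to reject H0.


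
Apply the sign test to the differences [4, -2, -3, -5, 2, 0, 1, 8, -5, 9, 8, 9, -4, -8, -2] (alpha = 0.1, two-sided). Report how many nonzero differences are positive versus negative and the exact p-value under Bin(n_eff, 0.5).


Step 1: Discard zero differences. Original n = 15; n_eff = number of nonzero differences = 14.
Nonzero differences (with sign): +4, -2, -3, -5, +2, +1, +8, -5, +9, +8, +9, -4, -8, -2
Step 2: Count signs: positive = 7, negative = 7.
Step 3: Under H0: P(positive) = 0.5, so the number of positives S ~ Bin(14, 0.5).
Step 4: Two-sided exact p-value = sum of Bin(14,0.5) probabilities at or below the observed probability = 1.000000.
Step 5: alpha = 0.1. fail to reject H0.

n_eff = 14, pos = 7, neg = 7, p = 1.000000, fail to reject H0.


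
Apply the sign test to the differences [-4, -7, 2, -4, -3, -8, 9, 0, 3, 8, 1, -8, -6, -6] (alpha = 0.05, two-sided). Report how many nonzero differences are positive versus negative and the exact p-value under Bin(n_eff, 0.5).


Step 1: Discard zero differences. Original n = 14; n_eff = number of nonzero differences = 13.
Nonzero differences (with sign): -4, -7, +2, -4, -3, -8, +9, +3, +8, +1, -8, -6, -6
Step 2: Count signs: positive = 5, negative = 8.
Step 3: Under H0: P(positive) = 0.5, so the number of positives S ~ Bin(13, 0.5).
Step 4: Two-sided exact p-value = sum of Bin(13,0.5) probabilities at or below the observed probability = 0.581055.
Step 5: alpha = 0.05. fail to reject H0.

n_eff = 13, pos = 5, neg = 8, p = 0.581055, fail to reject H0.


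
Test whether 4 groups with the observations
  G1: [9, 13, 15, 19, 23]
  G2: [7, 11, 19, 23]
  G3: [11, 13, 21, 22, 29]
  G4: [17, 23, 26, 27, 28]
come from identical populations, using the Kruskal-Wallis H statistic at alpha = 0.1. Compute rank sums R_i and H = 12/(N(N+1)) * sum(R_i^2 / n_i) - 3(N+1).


Step 1: Combine all N = 19 observations and assign midranks.
sorted (value, group, rank): (7,G2,1), (9,G1,2), (11,G2,3.5), (11,G3,3.5), (13,G1,5.5), (13,G3,5.5), (15,G1,7), (17,G4,8), (19,G1,9.5), (19,G2,9.5), (21,G3,11), (22,G3,12), (23,G1,14), (23,G2,14), (23,G4,14), (26,G4,16), (27,G4,17), (28,G4,18), (29,G3,19)
Step 2: Sum ranks within each group.
R_1 = 38 (n_1 = 5)
R_2 = 28 (n_2 = 4)
R_3 = 51 (n_3 = 5)
R_4 = 73 (n_4 = 5)
Step 3: H = 12/(N(N+1)) * sum(R_i^2/n_i) - 3(N+1)
     = 12/(19*20) * (38^2/5 + 28^2/4 + 51^2/5 + 73^2/5) - 3*20
     = 0.031579 * 2070.8 - 60
     = 5.393684.
Step 4: Ties present; correction factor C = 1 - 42/(19^3 - 19) = 0.993860. Corrected H = 5.393684 / 0.993860 = 5.427008.
Step 5: Under H0, H ~ chi^2(3); p-value = 0.143070.
Step 6: alpha = 0.1. fail to reject H0.

H = 5.4270, df = 3, p = 0.143070, fail to reject H0.


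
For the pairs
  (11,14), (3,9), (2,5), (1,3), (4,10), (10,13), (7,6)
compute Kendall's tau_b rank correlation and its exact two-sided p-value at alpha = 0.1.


Step 1: Enumerate the 21 unordered pairs (i,j) with i<j and classify each by sign(x_j-x_i) * sign(y_j-y_i).
  (1,2):dx=-8,dy=-5->C; (1,3):dx=-9,dy=-9->C; (1,4):dx=-10,dy=-11->C; (1,5):dx=-7,dy=-4->C
  (1,6):dx=-1,dy=-1->C; (1,7):dx=-4,dy=-8->C; (2,3):dx=-1,dy=-4->C; (2,4):dx=-2,dy=-6->C
  (2,5):dx=+1,dy=+1->C; (2,6):dx=+7,dy=+4->C; (2,7):dx=+4,dy=-3->D; (3,4):dx=-1,dy=-2->C
  (3,5):dx=+2,dy=+5->C; (3,6):dx=+8,dy=+8->C; (3,7):dx=+5,dy=+1->C; (4,5):dx=+3,dy=+7->C
  (4,6):dx=+9,dy=+10->C; (4,7):dx=+6,dy=+3->C; (5,6):dx=+6,dy=+3->C; (5,7):dx=+3,dy=-4->D
  (6,7):dx=-3,dy=-7->C
Step 2: C = 19, D = 2, total pairs = 21.
Step 3: tau = (C - D)/(n(n-1)/2) = (19 - 2)/21 = 0.809524.
Step 4: Exact two-sided p-value (enumerate n! = 5040 permutations of y under H0): p = 0.010714.
Step 5: alpha = 0.1. reject H0.

tau_b = 0.8095 (C=19, D=2), p = 0.010714, reject H0.


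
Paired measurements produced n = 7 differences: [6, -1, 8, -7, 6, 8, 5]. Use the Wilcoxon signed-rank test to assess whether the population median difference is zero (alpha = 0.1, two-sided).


Step 1: Drop any zero differences (none here) and take |d_i|.
|d| = [6, 1, 8, 7, 6, 8, 5]
Step 2: Midrank |d_i| (ties get averaged ranks).
ranks: |6|->3.5, |1|->1, |8|->6.5, |7|->5, |6|->3.5, |8|->6.5, |5|->2
Step 3: Attach original signs; sum ranks with positive sign and with negative sign.
W+ = 3.5 + 6.5 + 3.5 + 6.5 + 2 = 22
W- = 1 + 5 = 6
(Check: W+ + W- = 28 should equal n(n+1)/2 = 28.)
Step 4: Test statistic W = min(W+, W-) = 6.
Step 5: Ties in |d|, so use the tie-corrected normal approximation.
        E[W] = n(n+1)/4 = 7*8/4 = 14.
        Tie groups: |d|=6 (t=2), |d|=8 (t=2); sum(t^3 - t) = 12.
        Var[W] = n(n+1)(2n+1)/24 - sum(t^3-t)/48 = 840/24 - 12/48 = 34.75.
        z = (W - E[W]) / sqrt(Var[W]) = (6 - 14) / 5.8949 = -1.3571.
        Two-sided p = 2*Phi(z) = 0.174749.
Step 6: alpha = 0.1. fail to reject H0.

W+ = 22, W- = 6, W = min = 6, p = 0.174749, fail to reject H0.


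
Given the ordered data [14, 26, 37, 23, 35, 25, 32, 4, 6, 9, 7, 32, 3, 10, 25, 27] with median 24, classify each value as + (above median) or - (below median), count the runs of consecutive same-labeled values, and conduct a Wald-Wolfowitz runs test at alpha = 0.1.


Step 1: Compute median = 24; label A = above, B = below.
Labels in order: BAABAAABBBBABBAA  (n_A = 8, n_B = 8)
Step 2: Count runs R = 8.
Step 3: Under H0 (random ordering), E[R] = 2*n_A*n_B/(n_A+n_B) + 1 = 2*8*8/16 + 1 = 9.0000.
        Var[R] = 2*n_A*n_B*(2*n_A*n_B - n_A - n_B) / ((n_A+n_B)^2 * (n_A+n_B-1)) = 14336/3840 = 3.7333.
        SD[R] = 1.9322.
Step 4: Continuity-corrected z = (R + 0.5 - E[R]) / SD[R] = (8 + 0.5 - 9.0000) / 1.9322 = -0.2588.
Step 5: Two-sided p-value via normal approximation = 2*(1 - Phi(|z|)) = 0.795809.
Step 6: alpha = 0.1. fail to reject H0.

R = 8, z = -0.2588, p = 0.795809, fail to reject H0.


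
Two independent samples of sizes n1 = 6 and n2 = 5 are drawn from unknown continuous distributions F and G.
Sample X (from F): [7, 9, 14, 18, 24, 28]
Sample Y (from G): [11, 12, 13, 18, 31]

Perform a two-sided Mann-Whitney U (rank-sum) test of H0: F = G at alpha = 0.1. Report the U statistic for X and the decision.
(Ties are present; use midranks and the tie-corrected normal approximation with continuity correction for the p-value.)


Step 1: Combine and sort all 11 observations; assign midranks.
sorted (value, group): (7,X), (9,X), (11,Y), (12,Y), (13,Y), (14,X), (18,X), (18,Y), (24,X), (28,X), (31,Y)
ranks: 7->1, 9->2, 11->3, 12->4, 13->5, 14->6, 18->7.5, 18->7.5, 24->9, 28->10, 31->11
Step 2: Rank sum for X: R1 = 1 + 2 + 6 + 7.5 + 9 + 10 = 35.5.
Step 3: U_X = R1 - n1(n1+1)/2 = 35.5 - 6*7/2 = 35.5 - 21 = 14.5.
       U_Y = n1*n2 - U_X = 30 - 14.5 = 15.5.
Step 4: Ties are present, so use the tie-corrected normal approximation (with continuity correction) for the p-value.
Step 5: p-value = 1.000000; compare to alpha = 0.1. fail to reject H0.

U_X = 14.5, p = 1.000000, fail to reject H0 at alpha = 0.1.


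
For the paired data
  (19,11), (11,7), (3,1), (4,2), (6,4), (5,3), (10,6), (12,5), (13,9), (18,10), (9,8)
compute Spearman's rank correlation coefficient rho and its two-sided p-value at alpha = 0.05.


Step 1: Rank x and y separately (midranks; no ties here).
rank(x): 19->11, 11->7, 3->1, 4->2, 6->4, 5->3, 10->6, 12->8, 13->9, 18->10, 9->5
rank(y): 11->11, 7->7, 1->1, 2->2, 4->4, 3->3, 6->6, 5->5, 9->9, 10->10, 8->8
Step 2: d_i = R_x(i) - R_y(i); compute d_i^2.
  (11-11)^2=0, (7-7)^2=0, (1-1)^2=0, (2-2)^2=0, (4-4)^2=0, (3-3)^2=0, (6-6)^2=0, (8-5)^2=9, (9-9)^2=0, (10-10)^2=0, (5-8)^2=9
sum(d^2) = 18.
Step 3: rho = 1 - 6*18 / (11*(11^2 - 1)) = 1 - 108/1320 = 0.918182.
Step 4: Under H0, t = rho * sqrt((n-2)/(1-rho^2)) = 6.9531 ~ t(9).
Step 5: Two-sided p-value from the t-distribution with 9 df = 0.000067.
Step 6: alpha = 0.05. reject H0.

rho = 0.9182, p = 0.000067, reject H0 at alpha = 0.05.


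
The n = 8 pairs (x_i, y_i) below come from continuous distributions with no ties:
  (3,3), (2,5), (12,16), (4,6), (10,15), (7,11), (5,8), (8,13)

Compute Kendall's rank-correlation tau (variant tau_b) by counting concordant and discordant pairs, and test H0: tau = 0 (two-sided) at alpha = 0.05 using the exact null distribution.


Step 1: Enumerate the 28 unordered pairs (i,j) with i<j and classify each by sign(x_j-x_i) * sign(y_j-y_i).
  (1,2):dx=-1,dy=+2->D; (1,3):dx=+9,dy=+13->C; (1,4):dx=+1,dy=+3->C; (1,5):dx=+7,dy=+12->C
  (1,6):dx=+4,dy=+8->C; (1,7):dx=+2,dy=+5->C; (1,8):dx=+5,dy=+10->C; (2,3):dx=+10,dy=+11->C
  (2,4):dx=+2,dy=+1->C; (2,5):dx=+8,dy=+10->C; (2,6):dx=+5,dy=+6->C; (2,7):dx=+3,dy=+3->C
  (2,8):dx=+6,dy=+8->C; (3,4):dx=-8,dy=-10->C; (3,5):dx=-2,dy=-1->C; (3,6):dx=-5,dy=-5->C
  (3,7):dx=-7,dy=-8->C; (3,8):dx=-4,dy=-3->C; (4,5):dx=+6,dy=+9->C; (4,6):dx=+3,dy=+5->C
  (4,7):dx=+1,dy=+2->C; (4,8):dx=+4,dy=+7->C; (5,6):dx=-3,dy=-4->C; (5,7):dx=-5,dy=-7->C
  (5,8):dx=-2,dy=-2->C; (6,7):dx=-2,dy=-3->C; (6,8):dx=+1,dy=+2->C; (7,8):dx=+3,dy=+5->C
Step 2: C = 27, D = 1, total pairs = 28.
Step 3: tau = (C - D)/(n(n-1)/2) = (27 - 1)/28 = 0.928571.
Step 4: Exact two-sided p-value (enumerate n! = 40320 permutations of y under H0): p = 0.000397.
Step 5: alpha = 0.05. reject H0.

tau_b = 0.9286 (C=27, D=1), p = 0.000397, reject H0.


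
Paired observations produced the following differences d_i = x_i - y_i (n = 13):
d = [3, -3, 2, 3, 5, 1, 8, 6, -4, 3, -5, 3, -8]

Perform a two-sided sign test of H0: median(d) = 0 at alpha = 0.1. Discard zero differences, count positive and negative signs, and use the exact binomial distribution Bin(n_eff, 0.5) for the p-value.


Step 1: Discard zero differences. Original n = 13; n_eff = number of nonzero differences = 13.
Nonzero differences (with sign): +3, -3, +2, +3, +5, +1, +8, +6, -4, +3, -5, +3, -8
Step 2: Count signs: positive = 9, negative = 4.
Step 3: Under H0: P(positive) = 0.5, so the number of positives S ~ Bin(13, 0.5).
Step 4: Two-sided exact p-value = sum of Bin(13,0.5) probabilities at or below the observed probability = 0.266846.
Step 5: alpha = 0.1. fail to reject H0.

n_eff = 13, pos = 9, neg = 4, p = 0.266846, fail to reject H0.
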